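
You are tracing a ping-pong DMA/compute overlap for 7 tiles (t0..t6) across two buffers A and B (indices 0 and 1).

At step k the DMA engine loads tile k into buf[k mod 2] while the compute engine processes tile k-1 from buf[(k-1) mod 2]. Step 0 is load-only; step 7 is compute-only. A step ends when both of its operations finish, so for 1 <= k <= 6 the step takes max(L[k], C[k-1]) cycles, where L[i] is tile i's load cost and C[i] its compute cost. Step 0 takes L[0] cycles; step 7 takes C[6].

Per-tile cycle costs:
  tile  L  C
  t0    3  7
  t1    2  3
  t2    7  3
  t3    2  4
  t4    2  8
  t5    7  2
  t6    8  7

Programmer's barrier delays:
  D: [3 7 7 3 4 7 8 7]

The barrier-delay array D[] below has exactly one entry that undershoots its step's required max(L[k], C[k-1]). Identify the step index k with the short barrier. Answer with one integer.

hazard at step 5

step 0: need L[0]=3 = 3; D[0]=3 ok
step 1: need max(L[1]=2,C[0]=7) = 7; D[1]=7 ok
step 2: need max(L[2]=7,C[1]=3) = 7; D[2]=7 ok
step 3: need max(L[3]=2,C[2]=3) = 3; D[3]=3 ok
step 4: need max(L[4]=2,C[3]=4) = 4; D[4]=4 ok
step 5: need max(L[5]=7,C[4]=8) = 8; D[5]=7 SHORT
step 6: need max(L[6]=8,C[5]=2) = 8; D[6]=8 ok
step 7: need C[6]=7 = 7; D[7]=7 ok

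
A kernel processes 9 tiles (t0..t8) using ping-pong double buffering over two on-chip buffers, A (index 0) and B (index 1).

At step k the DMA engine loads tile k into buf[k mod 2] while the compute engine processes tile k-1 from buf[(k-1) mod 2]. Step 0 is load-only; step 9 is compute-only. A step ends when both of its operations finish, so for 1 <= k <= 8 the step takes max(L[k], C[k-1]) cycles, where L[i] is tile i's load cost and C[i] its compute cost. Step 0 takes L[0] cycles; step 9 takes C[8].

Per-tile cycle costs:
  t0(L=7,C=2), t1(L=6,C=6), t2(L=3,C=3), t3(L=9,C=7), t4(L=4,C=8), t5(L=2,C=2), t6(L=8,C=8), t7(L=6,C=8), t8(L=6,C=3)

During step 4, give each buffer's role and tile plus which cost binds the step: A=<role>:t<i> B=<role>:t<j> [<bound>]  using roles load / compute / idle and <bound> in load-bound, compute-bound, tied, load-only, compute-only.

step 4: A=load:t4 B=compute:t3 [compute-bound]

  0. 7=7c; end=7; A:t0 B:-
  1. max(6,2)=6c; end=13; A:t0 B:t1
  2. max(3,6)=6c; end=19; A:t2 B:t1
  3. max(9,3)=9c; end=28; A:t2 B:t3
  4. max(4,7)=7c; end=35; A:t4 B:t3
  5. max(2,8)=8c; end=43; A:t4 B:t5
  6. max(8,2)=8c; end=51; A:t6 B:t5
  7. max(6,8)=8c; end=59; A:t6 B:t7
  8. max(6,8)=8c; end=67; A:t8 B:t7
  9. 3=3c; end=70; A:t8 B:t7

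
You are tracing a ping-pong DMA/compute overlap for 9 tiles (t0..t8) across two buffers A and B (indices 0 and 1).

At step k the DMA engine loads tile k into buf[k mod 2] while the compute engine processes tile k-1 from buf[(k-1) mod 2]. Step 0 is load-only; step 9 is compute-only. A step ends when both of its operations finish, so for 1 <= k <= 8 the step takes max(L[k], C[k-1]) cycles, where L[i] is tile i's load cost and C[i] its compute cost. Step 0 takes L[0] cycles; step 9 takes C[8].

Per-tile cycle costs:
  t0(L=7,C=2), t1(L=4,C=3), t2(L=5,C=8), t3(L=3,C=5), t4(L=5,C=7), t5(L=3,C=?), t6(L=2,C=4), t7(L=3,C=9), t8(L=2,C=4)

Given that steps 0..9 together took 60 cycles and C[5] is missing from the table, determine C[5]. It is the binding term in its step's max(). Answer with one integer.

step 0 | dur = L[0]=7 = 7
step 1 | dur = max(L[1]=4, C[0]=2) = 4
step 2 | dur = max(L[2]=5, C[1]=3) = 5
step 3 | dur = max(L[3]=3, C[2]=8) = 8
step 4 | dur = max(L[4]=5, C[3]=5) = 5
step 5 | dur = max(L[5]=3, C[4]=7) = 7
step 6 | dur = max(L[6]=2, C[5]=?) = C[5]  (unknown; binding)
step 7 | dur = max(L[7]=3, C[6]=4) = 4
step 8 | dur = max(L[8]=2, C[7]=9) = 9
step 9 | dur = C[8]=4 = 4
sum of known step durations = 53
dur[6] = total - known = 60 - 53 = 7
C[5] is the binding max in step 6, so C[5] = dur[6] = 7

C[5] = 7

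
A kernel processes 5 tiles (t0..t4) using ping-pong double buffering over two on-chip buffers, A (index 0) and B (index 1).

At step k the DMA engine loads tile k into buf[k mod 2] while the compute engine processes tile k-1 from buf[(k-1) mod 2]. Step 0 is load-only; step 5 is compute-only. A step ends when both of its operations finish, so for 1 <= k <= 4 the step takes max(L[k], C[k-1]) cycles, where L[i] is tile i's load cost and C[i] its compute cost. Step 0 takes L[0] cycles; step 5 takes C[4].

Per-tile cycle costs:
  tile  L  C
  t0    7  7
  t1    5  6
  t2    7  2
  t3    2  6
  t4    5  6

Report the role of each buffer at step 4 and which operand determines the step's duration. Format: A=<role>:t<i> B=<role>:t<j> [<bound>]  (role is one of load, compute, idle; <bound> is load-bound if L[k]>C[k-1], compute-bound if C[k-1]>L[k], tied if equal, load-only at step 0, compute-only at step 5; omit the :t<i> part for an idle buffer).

step 4: A=load:t4 B=compute:t3 [compute-bound]

k=0 load=t0/7c comp=- wait=7 total=7
k=1 load=t1/5c comp=t0/7c wait=7 total=14
k=2 load=t2/7c comp=t1/6c wait=7 total=21
k=3 load=t3/2c comp=t2/2c wait=2 total=23
k=4 load=t4/5c comp=t3/6c wait=6 total=29
k=5 load=- comp=t4/6c wait=6 total=35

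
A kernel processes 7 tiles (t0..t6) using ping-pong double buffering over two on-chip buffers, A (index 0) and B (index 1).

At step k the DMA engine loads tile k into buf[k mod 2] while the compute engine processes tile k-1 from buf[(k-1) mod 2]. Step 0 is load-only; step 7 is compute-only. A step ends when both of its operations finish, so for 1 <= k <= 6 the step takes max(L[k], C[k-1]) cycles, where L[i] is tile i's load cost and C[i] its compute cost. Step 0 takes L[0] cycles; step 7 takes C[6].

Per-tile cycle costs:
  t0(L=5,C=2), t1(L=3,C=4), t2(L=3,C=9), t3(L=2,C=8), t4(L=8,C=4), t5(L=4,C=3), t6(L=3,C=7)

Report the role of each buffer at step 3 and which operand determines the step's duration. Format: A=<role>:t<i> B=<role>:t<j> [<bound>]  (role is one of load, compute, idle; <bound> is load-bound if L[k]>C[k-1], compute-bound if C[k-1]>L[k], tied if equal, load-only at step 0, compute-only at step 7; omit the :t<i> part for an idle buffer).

step 3: A=compute:t2 B=load:t3 [compute-bound]

step 0: L[0]=5 → dur=5, Σ=5 | A=load:t0 B=idle [load-only]
step 1: L[1]=3 C[0]=2 → dur=3, Σ=8 | A=compute:t0 B=load:t1 [load-bound]
step 2: L[2]=3 C[1]=4 → dur=4, Σ=12 | A=load:t2 B=compute:t1 [compute-bound]
step 3: L[3]=2 C[2]=9 → dur=9, Σ=21 | A=compute:t2 B=load:t3 [compute-bound]
step 4: L[4]=8 C[3]=8 → dur=8, Σ=29 | A=load:t4 B=compute:t3 [tied]
step 5: L[5]=4 C[4]=4 → dur=4, Σ=33 | A=compute:t4 B=load:t5 [tied]
step 6: L[6]=3 C[5]=3 → dur=3, Σ=36 | A=load:t6 B=compute:t5 [tied]
step 7: C[6]=7 → dur=7, Σ=43 | A=compute:t6 B=idle [compute-only]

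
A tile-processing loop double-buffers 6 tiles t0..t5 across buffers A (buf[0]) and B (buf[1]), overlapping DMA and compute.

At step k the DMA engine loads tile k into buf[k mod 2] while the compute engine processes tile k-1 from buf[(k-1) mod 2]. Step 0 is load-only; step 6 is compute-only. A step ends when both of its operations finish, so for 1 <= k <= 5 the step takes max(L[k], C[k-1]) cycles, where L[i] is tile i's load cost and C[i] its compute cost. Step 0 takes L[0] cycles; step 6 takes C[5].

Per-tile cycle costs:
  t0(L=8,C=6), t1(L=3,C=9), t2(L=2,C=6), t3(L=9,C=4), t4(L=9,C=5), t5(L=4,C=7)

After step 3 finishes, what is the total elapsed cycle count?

[0] DMA t0→A (8c) ∥ CU idle ⇒ 8c, clock 8
[1] DMA t1→B (3c) ∥ CU A:t0 (6c) ⇒ 6c, clock 14
[2] DMA t2→A (2c) ∥ CU B:t1 (9c) ⇒ 9c, clock 23
[3] DMA t3→B (9c) ∥ CU A:t2 (6c) ⇒ 9c, clock 32
[4] DMA t4→A (9c) ∥ CU B:t3 (4c) ⇒ 9c, clock 41
[5] DMA t5→B (4c) ∥ CU A:t4 (5c) ⇒ 5c, clock 46
[6] DMA idle ∥ CU B:t5 (7c) ⇒ 7c, clock 53

end_cycle[3] = 32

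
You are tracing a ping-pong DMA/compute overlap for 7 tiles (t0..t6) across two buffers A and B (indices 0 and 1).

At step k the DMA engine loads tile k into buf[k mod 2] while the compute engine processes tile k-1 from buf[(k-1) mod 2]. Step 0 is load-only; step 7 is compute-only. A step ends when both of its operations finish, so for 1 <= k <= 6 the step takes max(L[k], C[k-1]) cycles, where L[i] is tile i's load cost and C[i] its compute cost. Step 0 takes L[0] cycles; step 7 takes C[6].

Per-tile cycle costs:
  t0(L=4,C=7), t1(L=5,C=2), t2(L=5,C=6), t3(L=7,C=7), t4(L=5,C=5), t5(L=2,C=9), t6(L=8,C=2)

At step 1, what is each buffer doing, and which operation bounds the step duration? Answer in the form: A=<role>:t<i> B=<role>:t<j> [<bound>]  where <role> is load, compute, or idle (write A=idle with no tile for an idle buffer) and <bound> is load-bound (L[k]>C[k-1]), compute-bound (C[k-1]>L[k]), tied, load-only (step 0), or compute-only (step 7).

step 1: A=compute:t0 B=load:t1 [compute-bound]

k=0 load=t0/4c comp=- wait=4 total=4
k=1 load=t1/5c comp=t0/7c wait=7 total=11
k=2 load=t2/5c comp=t1/2c wait=5 total=16
k=3 load=t3/7c comp=t2/6c wait=7 total=23
k=4 load=t4/5c comp=t3/7c wait=7 total=30
k=5 load=t5/2c comp=t4/5c wait=5 total=35
k=6 load=t6/8c comp=t5/9c wait=9 total=44
k=7 load=- comp=t6/2c wait=2 total=46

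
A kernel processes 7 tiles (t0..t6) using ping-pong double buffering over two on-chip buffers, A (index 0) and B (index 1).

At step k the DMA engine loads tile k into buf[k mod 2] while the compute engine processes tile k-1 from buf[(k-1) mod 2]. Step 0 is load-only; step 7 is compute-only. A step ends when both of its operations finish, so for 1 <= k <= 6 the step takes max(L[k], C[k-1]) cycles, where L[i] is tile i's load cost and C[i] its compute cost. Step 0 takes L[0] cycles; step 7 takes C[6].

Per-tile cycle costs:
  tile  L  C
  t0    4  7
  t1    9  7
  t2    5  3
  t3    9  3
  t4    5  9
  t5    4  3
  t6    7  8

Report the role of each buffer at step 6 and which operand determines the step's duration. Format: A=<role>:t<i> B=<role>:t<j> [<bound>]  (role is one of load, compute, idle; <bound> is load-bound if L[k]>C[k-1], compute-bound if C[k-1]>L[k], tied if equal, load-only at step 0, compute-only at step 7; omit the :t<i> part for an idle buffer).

step 0: L[0]=4 → dur=4, Σ=4 | A=load:t0 B=idle [load-only]
step 1: L[1]=9 C[0]=7 → dur=9, Σ=13 | A=compute:t0 B=load:t1 [load-bound]
step 2: L[2]=5 C[1]=7 → dur=7, Σ=20 | A=load:t2 B=compute:t1 [compute-bound]
step 3: L[3]=9 C[2]=3 → dur=9, Σ=29 | A=compute:t2 B=load:t3 [load-bound]
step 4: L[4]=5 C[3]=3 → dur=5, Σ=34 | A=load:t4 B=compute:t3 [load-bound]
step 5: L[5]=4 C[4]=9 → dur=9, Σ=43 | A=compute:t4 B=load:t5 [compute-bound]
step 6: L[6]=7 C[5]=3 → dur=7, Σ=50 | A=load:t6 B=compute:t5 [load-bound]
step 7: C[6]=8 → dur=8, Σ=58 | A=compute:t6 B=idle [compute-only]

step 6: A=load:t6 B=compute:t5 [load-bound]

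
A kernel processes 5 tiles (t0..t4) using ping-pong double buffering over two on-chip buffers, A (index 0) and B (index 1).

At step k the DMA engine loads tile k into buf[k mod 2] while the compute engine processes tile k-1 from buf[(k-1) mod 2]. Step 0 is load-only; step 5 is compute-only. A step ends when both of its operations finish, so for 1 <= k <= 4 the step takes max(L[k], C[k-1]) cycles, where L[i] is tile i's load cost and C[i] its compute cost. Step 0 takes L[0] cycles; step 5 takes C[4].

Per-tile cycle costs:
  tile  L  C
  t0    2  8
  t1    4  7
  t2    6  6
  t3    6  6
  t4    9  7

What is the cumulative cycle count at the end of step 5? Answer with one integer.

step 0: L[0]=2 → dur=2, Σ=2 | A=load:t0 B=idle [load-only]
step 1: L[1]=4 C[0]=8 → dur=8, Σ=10 | A=compute:t0 B=load:t1 [compute-bound]
step 2: L[2]=6 C[1]=7 → dur=7, Σ=17 | A=load:t2 B=compute:t1 [compute-bound]
step 3: L[3]=6 C[2]=6 → dur=6, Σ=23 | A=compute:t2 B=load:t3 [tied]
step 4: L[4]=9 C[3]=6 → dur=9, Σ=32 | A=load:t4 B=compute:t3 [load-bound]
step 5: C[4]=7 → dur=7, Σ=39 | A=compute:t4 B=idle [compute-only]

end_cycle[5] = 39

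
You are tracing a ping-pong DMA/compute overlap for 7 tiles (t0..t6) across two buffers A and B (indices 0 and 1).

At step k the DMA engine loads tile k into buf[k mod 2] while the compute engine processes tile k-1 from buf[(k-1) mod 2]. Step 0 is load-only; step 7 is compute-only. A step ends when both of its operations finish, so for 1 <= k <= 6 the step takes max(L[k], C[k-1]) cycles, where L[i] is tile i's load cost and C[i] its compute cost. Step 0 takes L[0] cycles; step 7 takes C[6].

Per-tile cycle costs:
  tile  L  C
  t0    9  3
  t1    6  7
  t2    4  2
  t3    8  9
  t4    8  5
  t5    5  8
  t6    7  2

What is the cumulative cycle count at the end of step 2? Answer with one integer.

k=0 load=t0/9c comp=- wait=9 total=9
k=1 load=t1/6c comp=t0/3c wait=6 total=15
k=2 load=t2/4c comp=t1/7c wait=7 total=22
k=3 load=t3/8c comp=t2/2c wait=8 total=30
k=4 load=t4/8c comp=t3/9c wait=9 total=39
k=5 load=t5/5c comp=t4/5c wait=5 total=44
k=6 load=t6/7c comp=t5/8c wait=8 total=52
k=7 load=- comp=t6/2c wait=2 total=54

end_cycle[2] = 22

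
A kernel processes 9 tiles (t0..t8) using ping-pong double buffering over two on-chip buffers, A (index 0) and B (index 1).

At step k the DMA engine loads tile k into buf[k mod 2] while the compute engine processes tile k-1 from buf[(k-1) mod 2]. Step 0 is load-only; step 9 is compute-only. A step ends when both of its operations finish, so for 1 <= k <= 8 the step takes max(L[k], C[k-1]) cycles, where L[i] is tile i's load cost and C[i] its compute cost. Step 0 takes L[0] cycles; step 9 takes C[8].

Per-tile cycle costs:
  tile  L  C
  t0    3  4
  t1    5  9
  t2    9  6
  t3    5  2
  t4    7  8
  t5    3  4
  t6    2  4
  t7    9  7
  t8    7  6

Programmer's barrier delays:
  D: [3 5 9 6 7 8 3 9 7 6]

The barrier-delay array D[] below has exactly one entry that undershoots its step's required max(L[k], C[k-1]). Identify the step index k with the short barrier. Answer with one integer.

hazard at step 6

step 0: need L[0]=3 = 3; D[0]=3 ok
step 1: need max(L[1]=5,C[0]=4) = 5; D[1]=5 ok
step 2: need max(L[2]=9,C[1]=9) = 9; D[2]=9 ok
step 3: need max(L[3]=5,C[2]=6) = 6; D[3]=6 ok
step 4: need max(L[4]=7,C[3]=2) = 7; D[4]=7 ok
step 5: need max(L[5]=3,C[4]=8) = 8; D[5]=8 ok
step 6: need max(L[6]=2,C[5]=4) = 4; D[6]=3 SHORT
step 7: need max(L[7]=9,C[6]=4) = 9; D[7]=9 ok
step 8: need max(L[8]=7,C[7]=7) = 7; D[8]=7 ok
step 9: need C[8]=6 = 6; D[9]=6 ok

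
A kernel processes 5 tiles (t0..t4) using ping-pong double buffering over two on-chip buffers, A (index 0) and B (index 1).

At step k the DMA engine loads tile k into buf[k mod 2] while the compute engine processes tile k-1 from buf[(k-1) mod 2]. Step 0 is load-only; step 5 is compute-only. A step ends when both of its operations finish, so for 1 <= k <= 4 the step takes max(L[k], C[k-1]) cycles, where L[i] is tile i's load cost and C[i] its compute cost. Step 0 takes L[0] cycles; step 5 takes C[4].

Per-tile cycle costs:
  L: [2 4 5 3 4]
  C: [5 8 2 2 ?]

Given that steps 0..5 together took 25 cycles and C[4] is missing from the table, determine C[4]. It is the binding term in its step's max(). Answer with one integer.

C[4] = 3

step 0 = dur = L[0]=2 = 2
step 1 = dur = max(L[1]=4, C[0]=5) = 5
step 2 = dur = max(L[2]=5, C[1]=8) = 8
step 3 = dur = max(L[3]=3, C[2]=2) = 3
step 4 = dur = max(L[4]=4, C[3]=2) = 4
step 5 = dur = C[4]=? = C[4]  (unknown; binding)
sum of known step durations = 22
dur[5] = total - known = 25 - 22 = 3
C[4] is the binding max in step 5, so C[4] = dur[5] = 3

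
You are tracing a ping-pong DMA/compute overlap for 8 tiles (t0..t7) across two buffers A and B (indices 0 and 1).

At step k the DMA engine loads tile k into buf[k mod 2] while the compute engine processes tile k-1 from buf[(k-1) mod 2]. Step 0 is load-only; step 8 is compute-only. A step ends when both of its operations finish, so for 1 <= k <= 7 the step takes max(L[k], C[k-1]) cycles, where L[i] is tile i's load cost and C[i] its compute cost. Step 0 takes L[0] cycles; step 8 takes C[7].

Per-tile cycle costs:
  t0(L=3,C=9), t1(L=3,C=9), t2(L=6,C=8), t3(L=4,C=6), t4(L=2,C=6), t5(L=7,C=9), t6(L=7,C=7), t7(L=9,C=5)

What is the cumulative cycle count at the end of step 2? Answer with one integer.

end_cycle[2] = 21

k=0 load=t0/3c comp=- wait=3 total=3
k=1 load=t1/3c comp=t0/9c wait=9 total=12
k=2 load=t2/6c comp=t1/9c wait=9 total=21
k=3 load=t3/4c comp=t2/8c wait=8 total=29
k=4 load=t4/2c comp=t3/6c wait=6 total=35
k=5 load=t5/7c comp=t4/6c wait=7 total=42
k=6 load=t6/7c comp=t5/9c wait=9 total=51
k=7 load=t7/9c comp=t6/7c wait=9 total=60
k=8 load=- comp=t7/5c wait=5 total=65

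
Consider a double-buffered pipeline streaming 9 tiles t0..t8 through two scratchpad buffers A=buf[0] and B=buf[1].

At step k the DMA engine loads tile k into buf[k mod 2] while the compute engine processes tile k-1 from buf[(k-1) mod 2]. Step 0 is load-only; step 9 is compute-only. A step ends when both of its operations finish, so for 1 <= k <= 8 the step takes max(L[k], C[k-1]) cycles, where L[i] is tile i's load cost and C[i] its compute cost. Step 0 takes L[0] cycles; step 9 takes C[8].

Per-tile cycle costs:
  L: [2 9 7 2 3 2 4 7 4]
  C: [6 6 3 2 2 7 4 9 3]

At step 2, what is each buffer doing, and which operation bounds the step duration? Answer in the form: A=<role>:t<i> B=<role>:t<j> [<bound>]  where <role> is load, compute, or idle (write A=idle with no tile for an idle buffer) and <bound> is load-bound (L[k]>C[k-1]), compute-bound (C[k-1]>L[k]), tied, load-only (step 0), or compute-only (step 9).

  0. 2=2c; end=2; A:t0 B:-
  1. max(9,6)=9c; end=11; A:t0 B:t1
  2. max(7,6)=7c; end=18; A:t2 B:t1
  3. max(2,3)=3c; end=21; A:t2 B:t3
  4. max(3,2)=3c; end=24; A:t4 B:t3
  5. max(2,2)=2c; end=26; A:t4 B:t5
  6. max(4,7)=7c; end=33; A:t6 B:t5
  7. max(7,4)=7c; end=40; A:t6 B:t7
  8. max(4,9)=9c; end=49; A:t8 B:t7
  9. 3=3c; end=52; A:t8 B:t7

step 2: A=load:t2 B=compute:t1 [load-bound]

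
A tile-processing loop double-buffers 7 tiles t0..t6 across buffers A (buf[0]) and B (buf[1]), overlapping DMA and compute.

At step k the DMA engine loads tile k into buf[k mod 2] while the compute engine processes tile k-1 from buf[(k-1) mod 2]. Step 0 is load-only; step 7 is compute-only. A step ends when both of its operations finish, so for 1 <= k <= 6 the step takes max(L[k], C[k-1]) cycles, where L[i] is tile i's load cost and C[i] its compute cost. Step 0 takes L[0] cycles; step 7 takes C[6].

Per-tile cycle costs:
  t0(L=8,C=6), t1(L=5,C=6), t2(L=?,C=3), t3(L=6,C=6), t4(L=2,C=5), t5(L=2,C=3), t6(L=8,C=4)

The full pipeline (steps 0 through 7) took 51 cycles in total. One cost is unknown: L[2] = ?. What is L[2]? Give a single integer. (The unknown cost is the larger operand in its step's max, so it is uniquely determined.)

L[2] = 8

step 0 → dur = L[0]=8 = 8
step 1 → dur = max(L[1]=5, C[0]=6) = 6
step 2 → dur = max(L[2]=?, C[1]=6) = L[2]  (unknown; binding)
step 3 → dur = max(L[3]=6, C[2]=3) = 6
step 4 → dur = max(L[4]=2, C[3]=6) = 6
step 5 → dur = max(L[5]=2, C[4]=5) = 5
step 6 → dur = max(L[6]=8, C[5]=3) = 8
step 7 → dur = C[6]=4 = 4
sum of known step durations = 43
dur[2] = total - known = 51 - 43 = 8
L[2] is the binding max in step 2, so L[2] = dur[2] = 8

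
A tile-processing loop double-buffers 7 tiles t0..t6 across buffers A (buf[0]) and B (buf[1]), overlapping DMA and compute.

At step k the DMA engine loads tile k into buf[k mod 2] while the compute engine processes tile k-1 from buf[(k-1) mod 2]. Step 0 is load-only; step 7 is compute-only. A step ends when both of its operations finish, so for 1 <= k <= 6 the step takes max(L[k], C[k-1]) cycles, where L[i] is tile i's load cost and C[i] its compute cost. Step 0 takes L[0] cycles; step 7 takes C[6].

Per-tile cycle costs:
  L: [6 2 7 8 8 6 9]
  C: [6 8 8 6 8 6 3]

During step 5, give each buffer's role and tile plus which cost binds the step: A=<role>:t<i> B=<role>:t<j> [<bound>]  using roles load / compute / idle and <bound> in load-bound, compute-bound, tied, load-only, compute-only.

[0] DMA t0→A (6c) ∥ CU idle ⇒ 6c, clock 6
[1] DMA t1→B (2c) ∥ CU A:t0 (6c) ⇒ 6c, clock 12
[2] DMA t2→A (7c) ∥ CU B:t1 (8c) ⇒ 8c, clock 20
[3] DMA t3→B (8c) ∥ CU A:t2 (8c) ⇒ 8c, clock 28
[4] DMA t4→A (8c) ∥ CU B:t3 (6c) ⇒ 8c, clock 36
[5] DMA t5→B (6c) ∥ CU A:t4 (8c) ⇒ 8c, clock 44
[6] DMA t6→A (9c) ∥ CU B:t5 (6c) ⇒ 9c, clock 53
[7] DMA idle ∥ CU A:t6 (3c) ⇒ 3c, clock 56

step 5: A=compute:t4 B=load:t5 [compute-bound]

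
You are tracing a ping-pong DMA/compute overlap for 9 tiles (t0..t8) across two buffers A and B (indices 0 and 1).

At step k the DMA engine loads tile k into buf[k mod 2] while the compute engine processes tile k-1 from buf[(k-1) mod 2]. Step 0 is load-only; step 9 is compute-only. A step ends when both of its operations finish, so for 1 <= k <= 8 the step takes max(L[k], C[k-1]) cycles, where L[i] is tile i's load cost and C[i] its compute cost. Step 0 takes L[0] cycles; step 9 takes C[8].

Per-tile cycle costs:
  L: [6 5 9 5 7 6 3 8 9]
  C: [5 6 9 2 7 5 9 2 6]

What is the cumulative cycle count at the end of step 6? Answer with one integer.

  0. 6=6c; end=6; A:t0 B:-
  1. max(5,5)=5c; end=11; A:t0 B:t1
  2. max(9,6)=9c; end=20; A:t2 B:t1
  3. max(5,9)=9c; end=29; A:t2 B:t3
  4. max(7,2)=7c; end=36; A:t4 B:t3
  5. max(6,7)=7c; end=43; A:t4 B:t5
  6. max(3,5)=5c; end=48; A:t6 B:t5
  7. max(8,9)=9c; end=57; A:t6 B:t7
  8. max(9,2)=9c; end=66; A:t8 B:t7
  9. 6=6c; end=72; A:t8 B:t7

end_cycle[6] = 48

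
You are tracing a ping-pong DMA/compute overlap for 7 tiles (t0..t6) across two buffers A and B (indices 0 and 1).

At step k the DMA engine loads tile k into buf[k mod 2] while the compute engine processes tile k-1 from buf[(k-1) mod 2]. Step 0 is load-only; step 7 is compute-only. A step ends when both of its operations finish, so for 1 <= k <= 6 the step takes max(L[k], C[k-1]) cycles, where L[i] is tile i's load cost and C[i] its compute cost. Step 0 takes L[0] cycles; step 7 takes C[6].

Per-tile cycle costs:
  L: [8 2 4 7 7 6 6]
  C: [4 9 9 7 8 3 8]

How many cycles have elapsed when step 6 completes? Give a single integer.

end_cycle[6] = 51

[0] DMA t0→A (8c) ∥ CU idle ⇒ 8c, clock 8
[1] DMA t1→B (2c) ∥ CU A:t0 (4c) ⇒ 4c, clock 12
[2] DMA t2→A (4c) ∥ CU B:t1 (9c) ⇒ 9c, clock 21
[3] DMA t3→B (7c) ∥ CU A:t2 (9c) ⇒ 9c, clock 30
[4] DMA t4→A (7c) ∥ CU B:t3 (7c) ⇒ 7c, clock 37
[5] DMA t5→B (6c) ∥ CU A:t4 (8c) ⇒ 8c, clock 45
[6] DMA t6→A (6c) ∥ CU B:t5 (3c) ⇒ 6c, clock 51
[7] DMA idle ∥ CU A:t6 (8c) ⇒ 8c, clock 59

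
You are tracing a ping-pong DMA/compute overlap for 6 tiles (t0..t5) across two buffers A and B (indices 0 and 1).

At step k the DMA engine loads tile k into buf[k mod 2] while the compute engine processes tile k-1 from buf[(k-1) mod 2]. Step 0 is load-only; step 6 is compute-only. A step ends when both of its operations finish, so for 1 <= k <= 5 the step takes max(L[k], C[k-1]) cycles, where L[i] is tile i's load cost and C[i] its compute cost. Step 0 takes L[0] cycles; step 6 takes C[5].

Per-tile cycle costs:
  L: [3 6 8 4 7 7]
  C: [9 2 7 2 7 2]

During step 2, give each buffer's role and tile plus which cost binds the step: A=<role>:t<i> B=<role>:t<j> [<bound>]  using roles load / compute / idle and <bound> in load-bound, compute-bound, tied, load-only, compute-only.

step 0: L[0]=3 → dur=3, Σ=3 | A=load:t0 B=idle [load-only]
step 1: L[1]=6 C[0]=9 → dur=9, Σ=12 | A=compute:t0 B=load:t1 [compute-bound]
step 2: L[2]=8 C[1]=2 → dur=8, Σ=20 | A=load:t2 B=compute:t1 [load-bound]
step 3: L[3]=4 C[2]=7 → dur=7, Σ=27 | A=compute:t2 B=load:t3 [compute-bound]
step 4: L[4]=7 C[3]=2 → dur=7, Σ=34 | A=load:t4 B=compute:t3 [load-bound]
step 5: L[5]=7 C[4]=7 → dur=7, Σ=41 | A=compute:t4 B=load:t5 [tied]
step 6: C[5]=2 → dur=2, Σ=43 | A=idle B=compute:t5 [compute-only]

step 2: A=load:t2 B=compute:t1 [load-bound]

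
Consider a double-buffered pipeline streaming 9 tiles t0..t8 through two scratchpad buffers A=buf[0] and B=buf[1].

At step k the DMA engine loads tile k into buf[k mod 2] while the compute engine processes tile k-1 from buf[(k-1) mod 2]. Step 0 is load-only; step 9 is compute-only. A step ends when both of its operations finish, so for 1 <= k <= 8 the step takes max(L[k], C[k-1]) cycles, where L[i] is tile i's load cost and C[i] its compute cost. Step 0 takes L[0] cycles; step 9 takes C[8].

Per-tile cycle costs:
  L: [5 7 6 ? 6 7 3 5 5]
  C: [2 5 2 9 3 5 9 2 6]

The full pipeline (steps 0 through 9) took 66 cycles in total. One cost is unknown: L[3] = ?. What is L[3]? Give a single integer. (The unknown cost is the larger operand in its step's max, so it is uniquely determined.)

L[3] = 7

step 0 = dur = L[0]=5 = 5
step 1 = dur = max(L[1]=7, C[0]=2) = 7
step 2 = dur = max(L[2]=6, C[1]=5) = 6
step 3 = dur = max(L[3]=?, C[2]=2) = L[3]  (unknown; binding)
step 4 = dur = max(L[4]=6, C[3]=9) = 9
step 5 = dur = max(L[5]=7, C[4]=3) = 7
step 6 = dur = max(L[6]=3, C[5]=5) = 5
step 7 = dur = max(L[7]=5, C[6]=9) = 9
step 8 = dur = max(L[8]=5, C[7]=2) = 5
step 9 = dur = C[8]=6 = 6
sum of known step durations = 59
dur[3] = total - known = 66 - 59 = 7
L[3] is the binding max in step 3, so L[3] = dur[3] = 7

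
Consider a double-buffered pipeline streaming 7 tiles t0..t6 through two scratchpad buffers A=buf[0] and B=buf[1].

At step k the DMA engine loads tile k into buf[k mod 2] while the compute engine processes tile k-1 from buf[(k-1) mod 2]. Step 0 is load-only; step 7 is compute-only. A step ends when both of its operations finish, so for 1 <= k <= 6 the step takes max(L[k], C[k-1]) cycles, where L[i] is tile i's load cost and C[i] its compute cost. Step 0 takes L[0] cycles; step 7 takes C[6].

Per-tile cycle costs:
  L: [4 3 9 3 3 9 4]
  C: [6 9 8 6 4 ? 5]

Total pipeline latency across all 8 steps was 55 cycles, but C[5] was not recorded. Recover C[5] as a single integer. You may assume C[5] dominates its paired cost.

step 0 = dur = L[0]=4 = 4
step 1 = dur = max(L[1]=3, C[0]=6) = 6
step 2 = dur = max(L[2]=9, C[1]=9) = 9
step 3 = dur = max(L[3]=3, C[2]=8) = 8
step 4 = dur = max(L[4]=3, C[3]=6) = 6
step 5 = dur = max(L[5]=9, C[4]=4) = 9
step 6 = dur = max(L[6]=4, C[5]=?) = C[5]  (unknown; binding)
step 7 = dur = C[6]=5 = 5
sum of known step durations = 47
dur[6] = total - known = 55 - 47 = 8
C[5] is the binding max in step 6, so C[5] = dur[6] = 8

C[5] = 8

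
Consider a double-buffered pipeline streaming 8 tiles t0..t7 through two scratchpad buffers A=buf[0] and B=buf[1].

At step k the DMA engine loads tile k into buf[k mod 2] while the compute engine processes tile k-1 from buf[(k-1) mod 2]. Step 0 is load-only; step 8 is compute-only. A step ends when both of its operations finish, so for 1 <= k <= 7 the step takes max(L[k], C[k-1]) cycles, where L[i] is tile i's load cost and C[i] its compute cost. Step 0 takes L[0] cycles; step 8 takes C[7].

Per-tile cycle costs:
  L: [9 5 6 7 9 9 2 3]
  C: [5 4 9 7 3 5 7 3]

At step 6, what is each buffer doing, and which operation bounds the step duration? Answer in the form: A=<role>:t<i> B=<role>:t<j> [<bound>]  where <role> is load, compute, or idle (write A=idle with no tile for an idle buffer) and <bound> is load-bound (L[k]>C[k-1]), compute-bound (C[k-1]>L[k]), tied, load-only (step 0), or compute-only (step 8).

step 6: A=load:t6 B=compute:t5 [compute-bound]

step 0: L[0]=9 → dur=9, Σ=9 | A=load:t0 B=idle [load-only]
step 1: L[1]=5 C[0]=5 → dur=5, Σ=14 | A=compute:t0 B=load:t1 [tied]
step 2: L[2]=6 C[1]=4 → dur=6, Σ=20 | A=load:t2 B=compute:t1 [load-bound]
step 3: L[3]=7 C[2]=9 → dur=9, Σ=29 | A=compute:t2 B=load:t3 [compute-bound]
step 4: L[4]=9 C[3]=7 → dur=9, Σ=38 | A=load:t4 B=compute:t3 [load-bound]
step 5: L[5]=9 C[4]=3 → dur=9, Σ=47 | A=compute:t4 B=load:t5 [load-bound]
step 6: L[6]=2 C[5]=5 → dur=5, Σ=52 | A=load:t6 B=compute:t5 [compute-bound]
step 7: L[7]=3 C[6]=7 → dur=7, Σ=59 | A=compute:t6 B=load:t7 [compute-bound]
step 8: C[7]=3 → dur=3, Σ=62 | A=idle B=compute:t7 [compute-only]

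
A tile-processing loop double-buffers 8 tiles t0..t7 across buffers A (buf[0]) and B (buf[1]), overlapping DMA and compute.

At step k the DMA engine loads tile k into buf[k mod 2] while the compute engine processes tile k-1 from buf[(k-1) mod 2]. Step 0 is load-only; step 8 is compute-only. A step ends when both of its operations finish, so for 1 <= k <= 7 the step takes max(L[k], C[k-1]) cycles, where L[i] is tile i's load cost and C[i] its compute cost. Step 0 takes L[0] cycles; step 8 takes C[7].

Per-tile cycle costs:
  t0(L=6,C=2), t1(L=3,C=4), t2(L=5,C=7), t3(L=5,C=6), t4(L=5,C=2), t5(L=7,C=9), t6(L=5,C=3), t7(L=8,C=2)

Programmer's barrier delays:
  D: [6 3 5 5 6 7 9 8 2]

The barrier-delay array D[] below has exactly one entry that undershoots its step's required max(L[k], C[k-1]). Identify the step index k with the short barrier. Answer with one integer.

hazard at step 3

step 0: need L[0]=6 = 6; D[0]=6 ok
step 1: need max(L[1]=3,C[0]=2) = 3; D[1]=3 ok
step 2: need max(L[2]=5,C[1]=4) = 5; D[2]=5 ok
step 3: need max(L[3]=5,C[2]=7) = 7; D[3]=5 SHORT
step 4: need max(L[4]=5,C[3]=6) = 6; D[4]=6 ok
step 5: need max(L[5]=7,C[4]=2) = 7; D[5]=7 ok
step 6: need max(L[6]=5,C[5]=9) = 9; D[6]=9 ok
step 7: need max(L[7]=8,C[6]=3) = 8; D[7]=8 ok
step 8: need C[7]=2 = 2; D[8]=2 ok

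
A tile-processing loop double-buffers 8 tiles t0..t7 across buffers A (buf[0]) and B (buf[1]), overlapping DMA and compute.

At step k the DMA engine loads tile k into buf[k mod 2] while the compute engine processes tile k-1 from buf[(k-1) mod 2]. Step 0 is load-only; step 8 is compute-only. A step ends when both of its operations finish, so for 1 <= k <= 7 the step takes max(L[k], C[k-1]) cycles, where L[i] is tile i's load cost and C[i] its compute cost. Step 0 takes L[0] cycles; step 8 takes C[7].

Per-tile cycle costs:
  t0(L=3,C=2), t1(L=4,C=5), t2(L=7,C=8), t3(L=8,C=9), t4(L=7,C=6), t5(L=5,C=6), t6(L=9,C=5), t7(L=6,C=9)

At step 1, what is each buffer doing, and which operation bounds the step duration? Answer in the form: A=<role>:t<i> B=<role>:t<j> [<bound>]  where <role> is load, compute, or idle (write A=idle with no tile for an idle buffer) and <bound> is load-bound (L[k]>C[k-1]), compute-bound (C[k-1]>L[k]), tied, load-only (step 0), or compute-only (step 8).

step 0: L[0]=3 → dur=3, Σ=3 | A=load:t0 B=idle [load-only]
step 1: L[1]=4 C[0]=2 → dur=4, Σ=7 | A=compute:t0 B=load:t1 [load-bound]
step 2: L[2]=7 C[1]=5 → dur=7, Σ=14 | A=load:t2 B=compute:t1 [load-bound]
step 3: L[3]=8 C[2]=8 → dur=8, Σ=22 | A=compute:t2 B=load:t3 [tied]
step 4: L[4]=7 C[3]=9 → dur=9, Σ=31 | A=load:t4 B=compute:t3 [compute-bound]
step 5: L[5]=5 C[4]=6 → dur=6, Σ=37 | A=compute:t4 B=load:t5 [compute-bound]
step 6: L[6]=9 C[5]=6 → dur=9, Σ=46 | A=load:t6 B=compute:t5 [load-bound]
step 7: L[7]=6 C[6]=5 → dur=6, Σ=52 | A=compute:t6 B=load:t7 [load-bound]
step 8: C[7]=9 → dur=9, Σ=61 | A=idle B=compute:t7 [compute-only]

step 1: A=compute:t0 B=load:t1 [load-bound]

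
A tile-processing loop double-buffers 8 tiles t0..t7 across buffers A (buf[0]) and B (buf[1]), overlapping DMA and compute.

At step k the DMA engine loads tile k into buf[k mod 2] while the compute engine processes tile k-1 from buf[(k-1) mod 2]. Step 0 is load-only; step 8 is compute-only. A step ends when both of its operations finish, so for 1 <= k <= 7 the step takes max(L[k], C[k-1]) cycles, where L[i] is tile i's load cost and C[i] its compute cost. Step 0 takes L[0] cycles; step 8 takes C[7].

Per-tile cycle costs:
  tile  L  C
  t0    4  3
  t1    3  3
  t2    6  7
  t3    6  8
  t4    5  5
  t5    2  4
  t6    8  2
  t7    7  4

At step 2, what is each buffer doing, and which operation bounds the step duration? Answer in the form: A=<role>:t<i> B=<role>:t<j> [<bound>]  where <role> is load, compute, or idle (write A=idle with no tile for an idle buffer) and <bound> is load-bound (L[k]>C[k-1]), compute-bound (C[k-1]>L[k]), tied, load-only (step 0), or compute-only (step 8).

[0] DMA t0→A (4c) ∥ CU idle ⇒ 4c, clock 4
[1] DMA t1→B (3c) ∥ CU A:t0 (3c) ⇒ 3c, clock 7
[2] DMA t2→A (6c) ∥ CU B:t1 (3c) ⇒ 6c, clock 13
[3] DMA t3→B (6c) ∥ CU A:t2 (7c) ⇒ 7c, clock 20
[4] DMA t4→A (5c) ∥ CU B:t3 (8c) ⇒ 8c, clock 28
[5] DMA t5→B (2c) ∥ CU A:t4 (5c) ⇒ 5c, clock 33
[6] DMA t6→A (8c) ∥ CU B:t5 (4c) ⇒ 8c, clock 41
[7] DMA t7→B (7c) ∥ CU A:t6 (2c) ⇒ 7c, clock 48
[8] DMA idle ∥ CU B:t7 (4c) ⇒ 4c, clock 52

step 2: A=load:t2 B=compute:t1 [load-bound]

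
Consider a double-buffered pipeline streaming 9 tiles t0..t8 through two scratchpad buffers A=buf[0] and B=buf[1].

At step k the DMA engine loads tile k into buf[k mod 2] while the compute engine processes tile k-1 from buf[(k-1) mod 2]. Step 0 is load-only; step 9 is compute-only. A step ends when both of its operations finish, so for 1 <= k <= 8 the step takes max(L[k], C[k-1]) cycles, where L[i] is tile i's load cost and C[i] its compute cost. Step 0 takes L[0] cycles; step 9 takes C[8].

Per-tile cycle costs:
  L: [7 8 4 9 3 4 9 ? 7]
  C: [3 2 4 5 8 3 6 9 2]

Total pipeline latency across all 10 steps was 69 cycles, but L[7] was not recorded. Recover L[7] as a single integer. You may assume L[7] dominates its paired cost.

step 0: dur = L[0]=7 = 7
step 1: dur = max(L[1]=8, C[0]=3) = 8
step 2: dur = max(L[2]=4, C[1]=2) = 4
step 3: dur = max(L[3]=9, C[2]=4) = 9
step 4: dur = max(L[4]=3, C[3]=5) = 5
step 5: dur = max(L[5]=4, C[4]=8) = 8
step 6: dur = max(L[6]=9, C[5]=3) = 9
step 7: dur = max(L[7]=?, C[6]=6) = L[7]  (unknown; binding)
step 8: dur = max(L[8]=7, C[7]=9) = 9
step 9: dur = C[8]=2 = 2
sum of known step durations = 61
dur[7] = total - known = 69 - 61 = 8
L[7] is the binding max in step 7, so L[7] = dur[7] = 8

L[7] = 8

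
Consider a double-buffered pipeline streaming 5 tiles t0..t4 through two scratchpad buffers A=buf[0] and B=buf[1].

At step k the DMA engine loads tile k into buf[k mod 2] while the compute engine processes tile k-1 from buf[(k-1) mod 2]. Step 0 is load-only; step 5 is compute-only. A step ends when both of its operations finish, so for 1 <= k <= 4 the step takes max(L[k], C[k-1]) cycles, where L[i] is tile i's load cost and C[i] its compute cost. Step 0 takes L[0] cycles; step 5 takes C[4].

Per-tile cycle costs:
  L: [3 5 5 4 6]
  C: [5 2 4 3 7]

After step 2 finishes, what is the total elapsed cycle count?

end_cycle[2] = 13

  0. 3=3c; end=3; A:t0 B:-
  1. max(5,5)=5c; end=8; A:t0 B:t1
  2. max(5,2)=5c; end=13; A:t2 B:t1
  3. max(4,4)=4c; end=17; A:t2 B:t3
  4. max(6,3)=6c; end=23; A:t4 B:t3
  5. 7=7c; end=30; A:t4 B:t3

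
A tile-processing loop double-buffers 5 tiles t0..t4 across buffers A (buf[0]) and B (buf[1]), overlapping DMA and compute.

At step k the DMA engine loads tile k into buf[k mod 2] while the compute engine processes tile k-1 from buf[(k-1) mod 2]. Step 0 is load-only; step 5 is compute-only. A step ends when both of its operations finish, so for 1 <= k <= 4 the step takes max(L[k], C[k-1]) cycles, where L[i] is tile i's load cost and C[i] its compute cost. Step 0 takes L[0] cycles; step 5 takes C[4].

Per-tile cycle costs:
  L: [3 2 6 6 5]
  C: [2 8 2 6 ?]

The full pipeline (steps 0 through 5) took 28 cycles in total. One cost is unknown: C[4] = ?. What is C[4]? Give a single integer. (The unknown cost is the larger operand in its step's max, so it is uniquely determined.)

step 0: dur = L[0]=3 = 3
step 1: dur = max(L[1]=2, C[0]=2) = 2
step 2: dur = max(L[2]=6, C[1]=8) = 8
step 3: dur = max(L[3]=6, C[2]=2) = 6
step 4: dur = max(L[4]=5, C[3]=6) = 6
step 5: dur = C[4]=? = C[4]  (unknown; binding)
sum of known step durations = 25
dur[5] = total - known = 28 - 25 = 3
C[4] is the binding max in step 5, so C[4] = dur[5] = 3

C[4] = 3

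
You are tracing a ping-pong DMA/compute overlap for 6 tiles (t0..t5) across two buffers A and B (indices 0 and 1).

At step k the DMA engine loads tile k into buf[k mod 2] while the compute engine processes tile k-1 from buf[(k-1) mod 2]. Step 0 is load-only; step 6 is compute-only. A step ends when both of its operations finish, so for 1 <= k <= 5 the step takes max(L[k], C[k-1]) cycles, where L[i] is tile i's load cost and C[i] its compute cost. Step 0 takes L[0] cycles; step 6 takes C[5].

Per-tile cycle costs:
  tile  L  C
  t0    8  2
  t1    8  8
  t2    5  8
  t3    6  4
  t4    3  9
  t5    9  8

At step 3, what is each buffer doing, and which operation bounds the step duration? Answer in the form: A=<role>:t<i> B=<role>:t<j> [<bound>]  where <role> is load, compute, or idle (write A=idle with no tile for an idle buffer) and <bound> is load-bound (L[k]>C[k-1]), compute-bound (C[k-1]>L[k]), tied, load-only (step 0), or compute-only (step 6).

step 3: A=compute:t2 B=load:t3 [compute-bound]

step 0: L[0]=8 → dur=8, Σ=8 | A=load:t0 B=idle [load-only]
step 1: L[1]=8 C[0]=2 → dur=8, Σ=16 | A=compute:t0 B=load:t1 [load-bound]
step 2: L[2]=5 C[1]=8 → dur=8, Σ=24 | A=load:t2 B=compute:t1 [compute-bound]
step 3: L[3]=6 C[2]=8 → dur=8, Σ=32 | A=compute:t2 B=load:t3 [compute-bound]
step 4: L[4]=3 C[3]=4 → dur=4, Σ=36 | A=load:t4 B=compute:t3 [compute-bound]
step 5: L[5]=9 C[4]=9 → dur=9, Σ=45 | A=compute:t4 B=load:t5 [tied]
step 6: C[5]=8 → dur=8, Σ=53 | A=idle B=compute:t5 [compute-only]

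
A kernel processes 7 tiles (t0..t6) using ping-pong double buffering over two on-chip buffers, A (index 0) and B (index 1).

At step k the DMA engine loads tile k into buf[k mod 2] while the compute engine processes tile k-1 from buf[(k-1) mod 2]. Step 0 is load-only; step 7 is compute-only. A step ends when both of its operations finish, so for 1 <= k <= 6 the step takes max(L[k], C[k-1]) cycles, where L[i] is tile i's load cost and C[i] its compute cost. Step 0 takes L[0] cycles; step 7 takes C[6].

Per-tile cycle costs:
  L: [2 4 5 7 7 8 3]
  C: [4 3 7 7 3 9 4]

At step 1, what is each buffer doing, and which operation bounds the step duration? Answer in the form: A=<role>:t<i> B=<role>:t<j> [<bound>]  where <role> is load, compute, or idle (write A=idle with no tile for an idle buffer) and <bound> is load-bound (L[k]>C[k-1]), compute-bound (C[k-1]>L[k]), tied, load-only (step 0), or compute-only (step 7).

[0] DMA t0→A (2c) ∥ CU idle ⇒ 2c, clock 2
[1] DMA t1→B (4c) ∥ CU A:t0 (4c) ⇒ 4c, clock 6
[2] DMA t2→A (5c) ∥ CU B:t1 (3c) ⇒ 5c, clock 11
[3] DMA t3→B (7c) ∥ CU A:t2 (7c) ⇒ 7c, clock 18
[4] DMA t4→A (7c) ∥ CU B:t3 (7c) ⇒ 7c, clock 25
[5] DMA t5→B (8c) ∥ CU A:t4 (3c) ⇒ 8c, clock 33
[6] DMA t6→A (3c) ∥ CU B:t5 (9c) ⇒ 9c, clock 42
[7] DMA idle ∥ CU A:t6 (4c) ⇒ 4c, clock 46

step 1: A=compute:t0 B=load:t1 [tied]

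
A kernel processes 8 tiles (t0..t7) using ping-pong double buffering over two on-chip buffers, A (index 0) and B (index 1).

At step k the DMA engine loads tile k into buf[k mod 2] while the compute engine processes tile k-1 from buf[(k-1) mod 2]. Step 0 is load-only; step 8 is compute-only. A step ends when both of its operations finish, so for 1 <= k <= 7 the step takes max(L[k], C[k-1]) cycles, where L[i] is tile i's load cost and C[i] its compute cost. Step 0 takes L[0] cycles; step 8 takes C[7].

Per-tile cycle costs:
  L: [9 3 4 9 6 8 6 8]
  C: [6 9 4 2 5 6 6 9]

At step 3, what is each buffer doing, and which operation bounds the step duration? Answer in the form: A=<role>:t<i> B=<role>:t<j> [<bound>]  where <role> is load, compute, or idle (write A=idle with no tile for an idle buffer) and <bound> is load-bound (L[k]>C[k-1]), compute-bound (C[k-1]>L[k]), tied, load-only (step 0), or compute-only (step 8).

step 3: A=compute:t2 B=load:t3 [load-bound]

  0. 9=9c; end=9; A:t0 B:-
  1. max(3,6)=6c; end=15; A:t0 B:t1
  2. max(4,9)=9c; end=24; A:t2 B:t1
  3. max(9,4)=9c; end=33; A:t2 B:t3
  4. max(6,2)=6c; end=39; A:t4 B:t3
  5. max(8,5)=8c; end=47; A:t4 B:t5
  6. max(6,6)=6c; end=53; A:t6 B:t5
  7. max(8,6)=8c; end=61; A:t6 B:t7
  8. 9=9c; end=70; A:t6 B:t7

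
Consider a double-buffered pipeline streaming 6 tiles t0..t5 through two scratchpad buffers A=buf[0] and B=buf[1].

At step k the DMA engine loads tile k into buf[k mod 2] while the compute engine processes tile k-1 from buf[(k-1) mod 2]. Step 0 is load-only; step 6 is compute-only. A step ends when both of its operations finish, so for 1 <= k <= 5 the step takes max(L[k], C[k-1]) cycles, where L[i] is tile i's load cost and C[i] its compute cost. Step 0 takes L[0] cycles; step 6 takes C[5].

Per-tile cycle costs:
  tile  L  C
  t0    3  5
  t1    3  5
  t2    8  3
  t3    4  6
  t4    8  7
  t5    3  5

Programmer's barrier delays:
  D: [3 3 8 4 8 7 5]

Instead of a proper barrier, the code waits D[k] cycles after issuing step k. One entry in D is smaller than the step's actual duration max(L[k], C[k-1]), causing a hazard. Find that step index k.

hazard at step 1

step 0: need L[0]=3 = 3; D[0]=3 ok
step 1: need max(L[1]=3,C[0]=5) = 5; D[1]=3 SHORT
step 2: need max(L[2]=8,C[1]=5) = 8; D[2]=8 ok
step 3: need max(L[3]=4,C[2]=3) = 4; D[3]=4 ok
step 4: need max(L[4]=8,C[3]=6) = 8; D[4]=8 ok
step 5: need max(L[5]=3,C[4]=7) = 7; D[5]=7 ok
step 6: need C[5]=5 = 5; D[6]=5 ok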